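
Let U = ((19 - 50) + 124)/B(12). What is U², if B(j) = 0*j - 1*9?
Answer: 961/9 ≈ 106.78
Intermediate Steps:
B(j) = -9 (B(j) = 0 - 9 = -9)
U = -31/3 (U = ((19 - 50) + 124)/(-9) = (-31 + 124)*(-⅑) = 93*(-⅑) = -31/3 ≈ -10.333)
U² = (-31/3)² = 961/9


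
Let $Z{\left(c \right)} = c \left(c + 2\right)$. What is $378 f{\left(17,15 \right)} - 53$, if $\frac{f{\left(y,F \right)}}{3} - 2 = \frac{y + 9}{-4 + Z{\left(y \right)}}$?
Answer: $\frac{736069}{319} \approx 2307.4$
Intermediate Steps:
$Z{\left(c \right)} = c \left(2 + c\right)$
$f{\left(y,F \right)} = 6 + \frac{3 \left(9 + y\right)}{-4 + y \left(2 + y\right)}$ ($f{\left(y,F \right)} = 6 + 3 \frac{y + 9}{-4 + y \left(2 + y\right)} = 6 + 3 \frac{9 + y}{-4 + y \left(2 + y\right)} = 6 + \frac{3 \left(9 + y\right)}{-4 + y \left(2 + y\right)}$)
$378 f{\left(17,15 \right)} - 53 = 378 \frac{3 \left(1 + 17 + 2 \cdot 17 \left(2 + 17\right)\right)}{-4 + 17 \left(2 + 17\right)} - 53 = 378 \frac{3 \left(1 + 17 + 2 \cdot 17 \cdot 19\right)}{-4 + 17 \cdot 19} - 53 = 378 \frac{3 \left(1 + 17 + 646\right)}{-4 + 323} - 53 = 378 \cdot 3 \cdot \frac{1}{319} \cdot 664 - 53 = 378 \cdot \frac{1992}{319} - 53 = \frac{752976}{319} - 53 = \frac{736069}{319}$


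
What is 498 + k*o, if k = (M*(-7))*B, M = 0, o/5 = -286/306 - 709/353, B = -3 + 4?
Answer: 498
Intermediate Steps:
B = 1
o = -794780/54009 (o = 5*(-286/306 - 709/353) = 5*(-286*1/306 - 709*1/353) = 5*(-143/153 - 709/353) = 5*(-158956/54009) = -794780/54009 ≈ -14.716)
k = 0 (k = (0*(-7))*1 = 0*1 = 0)
498 + k*o = 498 + 0*(-794780/54009) = 498 + 0 = 498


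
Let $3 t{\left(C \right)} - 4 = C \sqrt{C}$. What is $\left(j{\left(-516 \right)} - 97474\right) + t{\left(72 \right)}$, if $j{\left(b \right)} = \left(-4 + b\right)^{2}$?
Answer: $\frac{518782}{3} + 144 \sqrt{2} \approx 1.7313 \cdot 10^{5}$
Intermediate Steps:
$t{\left(C \right)} = \frac{4}{3} + \frac{C^{\frac{3}{2}}}{3}$ ($t{\left(C \right)} = \frac{4}{3} + \frac{C \sqrt{C}}{3} = \frac{4}{3} + \frac{C^{\frac{3}{2}}}{3}$)
$\left(j{\left(-516 \right)} - 97474\right) + t{\left(72 \right)} = \left(\left(-4 - 516\right)^{2} - 97474\right) + \left(\frac{4}{3} + \frac{72^{\frac{3}{2}}}{3}\right) = \left(\left(-520\right)^{2} - 97474\right) + \left(\frac{4}{3} + \frac{432 \sqrt{2}}{3}\right) = \left(270400 - 97474\right) + \left(\frac{4}{3} + 144 \sqrt{2}\right) = 172926 + \left(\frac{4}{3} + 144 \sqrt{2}\right) = \frac{518782}{3} + 144 \sqrt{2}$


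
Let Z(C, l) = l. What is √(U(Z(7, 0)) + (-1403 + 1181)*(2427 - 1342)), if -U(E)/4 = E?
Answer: I*√240870 ≈ 490.79*I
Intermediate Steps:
U(E) = -4*E
√(U(Z(7, 0)) + (-1403 + 1181)*(2427 - 1342)) = √(-4*0 + (-1403 + 1181)*(2427 - 1342)) = √(0 - 222*1085) = √(0 - 240870) = √(-240870) = I*√240870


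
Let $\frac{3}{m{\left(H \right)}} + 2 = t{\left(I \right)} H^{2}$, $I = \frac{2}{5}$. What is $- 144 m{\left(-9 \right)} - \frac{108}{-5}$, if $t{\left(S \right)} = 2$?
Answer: $\frac{189}{10} \approx 18.9$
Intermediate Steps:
$I = \frac{2}{5}$ ($I = 2 \cdot \frac{1}{5} = \frac{2}{5} \approx 0.4$)
$m{\left(H \right)} = \frac{3}{-2 + 2 H^{2}}$
$- 144 m{\left(-9 \right)} - \frac{108}{-5} = - 144 \frac{3}{2 \left(-1 + \left(-9\right)^{2}\right)} - \frac{108}{-5} = - 144 \frac{3}{2 \left(-1 + 81\right)} - - \frac{108}{5} = - 144 \frac{3}{2 \cdot 80} + \frac{108}{5} = - 144 \cdot \frac{3}{2} \cdot \frac{1}{80} + \frac{108}{5} = \left(-144\right) \frac{3}{160} + \frac{108}{5} = - \frac{27}{10} + \frac{108}{5} = \frac{189}{10}$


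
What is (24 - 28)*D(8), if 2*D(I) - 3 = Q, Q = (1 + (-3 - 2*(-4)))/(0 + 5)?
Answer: -42/5 ≈ -8.4000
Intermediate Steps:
Q = 6/5 (Q = (1 + (-3 + 8))/5 = (1 + 5)*(⅕) = 6*(⅕) = 6/5 ≈ 1.2000)
D(I) = 21/10 (D(I) = 3/2 + (½)*(6/5) = 3/2 + ⅗ = 21/10)
(24 - 28)*D(8) = (24 - 28)*(21/10) = -4*21/10 = -42/5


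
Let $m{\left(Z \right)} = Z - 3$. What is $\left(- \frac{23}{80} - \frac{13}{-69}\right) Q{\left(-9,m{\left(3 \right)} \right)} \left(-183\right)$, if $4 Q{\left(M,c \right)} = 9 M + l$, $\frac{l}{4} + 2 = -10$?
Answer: $- \frac{4304343}{7360} \approx -584.83$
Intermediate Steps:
$l = -48$ ($l = -8 + 4 \left(-10\right) = -8 - 40 = -48$)
$m{\left(Z \right)} = -3 + Z$
$Q{\left(M,c \right)} = -12 + \frac{9 M}{4}$ ($Q{\left(M,c \right)} = \frac{9 M - 48}{4} = \frac{-48 + 9 M}{4} = -12 + \frac{9 M}{4}$)
$\left(- \frac{23}{80} - \frac{13}{-69}\right) Q{\left(-9,m{\left(3 \right)} \right)} \left(-183\right) = \left(- \frac{23}{80} - \frac{13}{-69}\right) \left(-12 + \frac{9}{4} \left(-9\right)\right) \left(-183\right) = \left(\left(-23\right) \frac{1}{80} - - \frac{13}{69}\right) \left(-12 - \frac{81}{4}\right) \left(-183\right) = \left(- \frac{23}{80} + \frac{13}{69}\right) \left(- \frac{129}{4}\right) \left(-183\right) = \left(- \frac{547}{5520}\right) \left(- \frac{129}{4}\right) \left(-183\right) = \frac{23521}{7360} \left(-183\right) = - \frac{4304343}{7360}$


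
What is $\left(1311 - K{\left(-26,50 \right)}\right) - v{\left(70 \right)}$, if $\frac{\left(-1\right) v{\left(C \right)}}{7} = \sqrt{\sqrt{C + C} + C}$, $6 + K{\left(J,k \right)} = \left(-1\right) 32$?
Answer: $1349 + 7 \sqrt{70 + 2 \sqrt{35}} \approx 1412.3$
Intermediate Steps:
$K{\left(J,k \right)} = -38$ ($K{\left(J,k \right)} = -6 - 32 = -38$)
$v{\left(C \right)} = - 7 \sqrt{C + \sqrt{2} \sqrt{C}}$ ($v{\left(C \right)} = - 7 \sqrt{\sqrt{C + C} + C} = - 7 \sqrt{\sqrt{2 C} + C} = - 7 \sqrt{\sqrt{2} \sqrt{C} + C} = - 7 \sqrt{C + \sqrt{2} \sqrt{C}}$)
$\left(1311 - K{\left(-26,50 \right)}\right) - v{\left(70 \right)} = \left(1311 - -38\right) - - 7 \sqrt{70 + \sqrt{2} \sqrt{70}} = \left(1311 + 38\right) - - 7 \sqrt{70 + 2 \sqrt{35}} = 1349 + 7 \sqrt{70 + 2 \sqrt{35}}$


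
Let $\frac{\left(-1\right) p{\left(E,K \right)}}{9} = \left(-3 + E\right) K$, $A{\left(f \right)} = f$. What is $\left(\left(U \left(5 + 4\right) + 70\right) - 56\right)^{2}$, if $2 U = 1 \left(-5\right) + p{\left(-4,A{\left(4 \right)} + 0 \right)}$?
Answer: $\frac{5067001}{4} \approx 1.2668 \cdot 10^{6}$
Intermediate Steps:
$p{\left(E,K \right)} = - 9 K \left(-3 + E\right)$ ($p{\left(E,K \right)} = - 9 \left(-3 + E\right) K = - 9 K \left(-3 + E\right)$)
$U = \frac{247}{2}$ ($U = \frac{1 \left(-5\right) + 9 \left(4 + 0\right) \left(3 - -4\right)}{2} = \frac{-5 + 9 \cdot 4 \left(3 + 4\right)}{2} = \frac{-5 + 9 \cdot 4 \cdot 7}{2} = \frac{-5 + 252}{2} = \frac{1}{2} \cdot 247 = \frac{247}{2} \approx 123.5$)
$\left(\left(U \left(5 + 4\right) + 70\right) - 56\right)^{2} = \left(\left(\frac{247 \left(5 + 4\right)}{2} + 70\right) - 56\right)^{2} = \left(\left(\frac{247}{2} \cdot 9 + 70\right) - 56\right)^{2} = \left(\left(\frac{2223}{2} + 70\right) - 56\right)^{2} = \left(\frac{2363}{2} - 56\right)^{2} = \left(\frac{2251}{2}\right)^{2} = \frac{5067001}{4}$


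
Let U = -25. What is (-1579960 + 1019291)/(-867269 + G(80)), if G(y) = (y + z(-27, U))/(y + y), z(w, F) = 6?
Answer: 44853520/69381477 ≈ 0.64648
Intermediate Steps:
G(y) = (6 + y)/(2*y) (G(y) = (y + 6)/(y + y) = (6 + y)/((2*y)) = (6 + y)*(1/(2*y)) = (6 + y)/(2*y))
(-1579960 + 1019291)/(-867269 + G(80)) = (-1579960 + 1019291)/(-867269 + (½)*(6 + 80)/80) = -560669/(-867269 + (½)*(1/80)*86) = -560669/(-867269 + 43/80) = -560669/(-69381477/80) = -560669*(-80/69381477) = 44853520/69381477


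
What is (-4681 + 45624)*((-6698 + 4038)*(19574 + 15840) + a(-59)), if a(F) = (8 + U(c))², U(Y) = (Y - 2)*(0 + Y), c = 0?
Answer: -3856878748968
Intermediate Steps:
U(Y) = Y*(-2 + Y) (U(Y) = (-2 + Y)*Y = Y*(-2 + Y))
a(F) = 64 (a(F) = (8 + 0*(-2 + 0))² = (8 + 0*(-2))² = (8 + 0)² = 8² = 64)
(-4681 + 45624)*((-6698 + 4038)*(19574 + 15840) + a(-59)) = (-4681 + 45624)*((-6698 + 4038)*(19574 + 15840) + 64) = 40943*(-2660*35414 + 64) = 40943*(-94201240 + 64) = 40943*(-94201176) = -3856878748968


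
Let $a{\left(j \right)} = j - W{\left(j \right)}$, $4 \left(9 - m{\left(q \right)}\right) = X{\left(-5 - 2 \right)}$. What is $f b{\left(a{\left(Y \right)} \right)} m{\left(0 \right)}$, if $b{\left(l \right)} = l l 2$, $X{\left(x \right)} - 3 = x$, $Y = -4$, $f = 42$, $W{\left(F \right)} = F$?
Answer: $0$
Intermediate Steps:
$X{\left(x \right)} = 3 + x$
$m{\left(q \right)} = 10$ ($m{\left(q \right)} = 9 - \frac{3 - 7}{4} = 9 - -1 = 9 + 1 = 10$)
$a{\left(j \right)} = 0$ ($a{\left(j \right)} = j - j = 0$)
$b{\left(l \right)} = 2 l^{2}$ ($b{\left(l \right)} = l^{2} \cdot 2 = 2 l^{2}$)
$f b{\left(a{\left(Y \right)} \right)} m{\left(0 \right)} = 42 \cdot 2 \cdot 0^{2} \cdot 10 = 42 \cdot 2 \cdot 0 \cdot 10 = 42 \cdot 0 \cdot 10 = 0 \cdot 10 = 0$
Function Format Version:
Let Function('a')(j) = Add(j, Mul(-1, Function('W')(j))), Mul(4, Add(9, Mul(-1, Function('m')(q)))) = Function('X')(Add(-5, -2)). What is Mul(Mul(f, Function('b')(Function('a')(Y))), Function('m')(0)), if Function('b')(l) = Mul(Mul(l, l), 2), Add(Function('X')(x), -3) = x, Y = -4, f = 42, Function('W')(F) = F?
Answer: 0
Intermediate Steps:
Function('X')(x) = Add(3, x)
Function('m')(q) = 10 (Function('m')(q) = Add(9, Mul(Rational(-1, 4), Add(3, Add(-5, -2)))) = Add(9, Mul(Rational(-1, 4), Add(3, -7))) = Add(9, Mul(Rational(-1, 4), -4)) = Add(9, 1) = 10)
Function('a')(j) = 0 (Function('a')(j) = Add(j, Mul(-1, j)) = 0)
Function('b')(l) = Mul(2, Pow(l, 2)) (Function('b')(l) = Mul(Pow(l, 2), 2) = Mul(2, Pow(l, 2)))
Mul(Mul(f, Function('b')(Function('a')(Y))), Function('m')(0)) = Mul(Mul(42, Mul(2, Pow(0, 2))), 10) = Mul(Mul(42, Mul(2, 0)), 10) = Mul(Mul(42, 0), 10) = Mul(0, 10) = 0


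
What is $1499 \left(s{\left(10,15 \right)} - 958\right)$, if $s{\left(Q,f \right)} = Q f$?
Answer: $-1211192$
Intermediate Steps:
$1499 \left(s{\left(10,15 \right)} - 958\right) = 1499 \left(10 \cdot 15 - 958\right) = 1499 \left(150 - 958\right) = 1499 \left(-808\right) = -1211192$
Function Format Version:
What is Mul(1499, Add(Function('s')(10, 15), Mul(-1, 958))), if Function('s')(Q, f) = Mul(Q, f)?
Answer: -1211192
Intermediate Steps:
Mul(1499, Add(Function('s')(10, 15), Mul(-1, 958))) = Mul(1499, Add(Mul(10, 15), Mul(-1, 958))) = Mul(1499, Add(150, -958)) = Mul(1499, -808) = -1211192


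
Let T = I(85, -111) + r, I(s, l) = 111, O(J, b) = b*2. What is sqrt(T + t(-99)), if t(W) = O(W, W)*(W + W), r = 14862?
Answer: sqrt(54177) ≈ 232.76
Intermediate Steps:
O(J, b) = 2*b
T = 14973 (T = 111 + 14862 = 14973)
t(W) = 4*W**2 (t(W) = (2*W)*(W + W) = (2*W)*(2*W) = 4*W**2)
sqrt(T + t(-99)) = sqrt(14973 + 4*(-99)**2) = sqrt(14973 + 4*9801) = sqrt(14973 + 39204) = sqrt(54177)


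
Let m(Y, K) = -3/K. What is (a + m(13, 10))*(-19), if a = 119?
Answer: -22553/10 ≈ -2255.3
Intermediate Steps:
(a + m(13, 10))*(-19) = (119 - 3/10)*(-19) = (1187/10)*(-19) = -22553/10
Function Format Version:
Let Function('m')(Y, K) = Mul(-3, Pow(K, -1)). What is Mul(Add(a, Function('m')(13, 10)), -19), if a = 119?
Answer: Rational(-22553, 10) ≈ -2255.3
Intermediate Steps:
Mul(Add(a, Function('m')(13, 10)), -19) = Mul(Add(119, Mul(-3, Pow(10, -1))), -19) = Mul(Add(119, Mul(-3, Rational(1, 10))), -19) = Mul(Add(119, Rational(-3, 10)), -19) = Mul(Rational(1187, 10), -19) = Rational(-22553, 10)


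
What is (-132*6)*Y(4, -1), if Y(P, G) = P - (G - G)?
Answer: -3168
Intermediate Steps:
Y(P, G) = P (Y(P, G) = P - 1*0 = P + 0 = P)
(-132*6)*Y(4, -1) = -132*6*4 = -12*66*4 = -792*4 = -3168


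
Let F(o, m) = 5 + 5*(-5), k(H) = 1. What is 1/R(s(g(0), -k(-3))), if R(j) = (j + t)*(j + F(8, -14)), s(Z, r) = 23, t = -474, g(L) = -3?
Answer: -1/1353 ≈ -0.00073910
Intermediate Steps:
F(o, m) = -20 (F(o, m) = 5 - 25 = -20)
R(j) = (-474 + j)*(-20 + j) (R(j) = (j - 474)*(j - 20) = (-474 + j)*(-20 + j))
1/R(s(g(0), -k(-3))) = 1/(9480 + 23**2 - 494*23) = 1/(9480 + 529 - 11362) = 1/(-1353) = -1/1353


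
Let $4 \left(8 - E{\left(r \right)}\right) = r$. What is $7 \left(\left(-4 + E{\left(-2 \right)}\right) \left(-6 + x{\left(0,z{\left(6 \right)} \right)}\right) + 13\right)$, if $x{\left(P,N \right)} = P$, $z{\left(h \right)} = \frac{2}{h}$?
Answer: $-98$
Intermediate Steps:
$E{\left(r \right)} = 8 - \frac{r}{4}$
$7 \left(\left(-4 + E{\left(-2 \right)}\right) \left(-6 + x{\left(0,z{\left(6 \right)} \right)}\right) + 13\right) = 7 \left(\left(-4 + \left(8 - - \frac{1}{2}\right)\right) \left(-6 + 0\right) + 13\right) = 7 \left(\left(-4 + \left(8 + \frac{1}{2}\right)\right) \left(-6\right) + 13\right) = 7 \left(\left(-4 + \frac{17}{2}\right) \left(-6\right) + 13\right) = 7 \left(\frac{9}{2} \left(-6\right) + 13\right) = 7 \left(-27 + 13\right) = 7 \left(-14\right) = -98$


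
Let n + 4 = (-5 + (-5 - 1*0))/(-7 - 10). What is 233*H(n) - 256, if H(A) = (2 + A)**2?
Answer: 60224/289 ≈ 208.39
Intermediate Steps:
n = -58/17 (n = -4 + (-5 + (-5 - 1*0))/(-7 - 10) = -4 + (-5 + (-5 + 0))/(-17) = -4 + (-5 - 5)*(-1/17) = -4 - 10*(-1/17) = -4 + 10/17 = -58/17 ≈ -3.4118)
233*H(n) - 256 = 233*(2 - 58/17)**2 - 256 = 233*(-24/17)**2 - 256 = 233*(576/289) - 256 = 134208/289 - 256 = 60224/289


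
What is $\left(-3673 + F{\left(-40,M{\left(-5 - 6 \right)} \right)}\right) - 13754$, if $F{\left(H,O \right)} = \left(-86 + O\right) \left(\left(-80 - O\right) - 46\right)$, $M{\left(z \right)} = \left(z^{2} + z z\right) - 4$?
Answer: $-72755$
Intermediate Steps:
$M{\left(z \right)} = -4 + 2 z^{2}$ ($M{\left(z \right)} = \left(z^{2} + z^{2}\right) - 4 = 2 z^{2} - 4 = -4 + 2 z^{2}$)
$F{\left(H,O \right)} = \left(-126 - O\right) \left(-86 + O\right)$ ($F{\left(H,O \right)} = \left(-86 + O\right) \left(-126 - O\right) = \left(-126 - O\right) \left(-86 + O\right)$)
$\left(-3673 + F{\left(-40,M{\left(-5 - 6 \right)} \right)}\right) - 13754 = \left(-3673 - \left(-10836 + \left(-4 + 2 \left(-5 - 6\right)^{2}\right)^{2} + 40 \left(-4 + 2 \left(-5 - 6\right)^{2}\right)\right)\right) - 13754 = \left(-3673 - \left(-10836 + \left(-4 + 2 \left(-11\right)^{2}\right)^{2} + 40 \left(-4 + 2 \left(-11\right)^{2}\right)\right)\right) - 13754 = \left(-3673 - \left(-10836 + \left(-4 + 2 \cdot 121\right)^{2} + 40 \left(-4 + 2 \cdot 121\right)\right)\right) - 13754 = \left(-3673 - \left(-10836 + \left(-4 + 242\right)^{2} + 40 \left(-4 + 242\right)\right)\right) - 13754 = \left(-3673 - 55328\right) - 13754 = -59001 - 13754 = -72755$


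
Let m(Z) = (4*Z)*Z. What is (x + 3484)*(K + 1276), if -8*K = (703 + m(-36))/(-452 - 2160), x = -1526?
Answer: 26109130157/10448 ≈ 2.4990e+6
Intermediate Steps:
m(Z) = 4*Z²
K = 5887/20896 (K = -(703 + 4*(-36)²)/(8*(-452 - 2160)) = -(703 + 4*1296)/(8*(-2612)) = -(703 + 5184)*(-1)/(8*2612) = -5887*(-1)/(8*2612) = -⅛*(-5887/2612) = 5887/20896 ≈ 0.28173)
(x + 3484)*(K + 1276) = (-1526 + 3484)*(5887/20896 + 1276) = 1958*(26669183/20896) = 26109130157/10448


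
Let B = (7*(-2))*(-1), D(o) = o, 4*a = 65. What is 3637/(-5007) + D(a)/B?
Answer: 121783/280392 ≈ 0.43433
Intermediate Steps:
a = 65/4 (a = (¼)*65 = 65/4 ≈ 16.250)
B = 14 (B = -14*(-1) = 14)
3637/(-5007) + D(a)/B = 3637/(-5007) + (65/4)/14 = 3637*(-1/5007) + (65/4)*(1/14) = -3637/5007 + 65/56 = 121783/280392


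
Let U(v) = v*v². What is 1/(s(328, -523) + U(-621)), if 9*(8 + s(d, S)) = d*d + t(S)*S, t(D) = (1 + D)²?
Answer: -9/2297749169 ≈ -3.9169e-9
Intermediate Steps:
U(v) = v³
s(d, S) = -8 + d²/9 + S*(1 + S)²/9 (s(d, S) = -8 + (d*d + (1 + S)²*S)/9 = -8 + (d² + S*(1 + S)²)/9 = -8 + (d²/9 + S*(1 + S)²/9) = -8 + d²/9 + S*(1 + S)²/9)
1/(s(328, -523) + U(-621)) = 1/((-8 + (⅑)*328² + (⅑)*(-523)*(1 - 523)²) + (-621)³) = 1/((-8 + (⅑)*107584 + (⅑)*(-523)*(-522)²) - 239483061) = 1/((-8 + 107584/9 + (⅑)*(-523)*272484) - 239483061) = 1/((-8 + 107584/9 - 15834348) - 239483061) = 1/(-142401620/9 - 239483061) = 1/(-2297749169/9) = -9/2297749169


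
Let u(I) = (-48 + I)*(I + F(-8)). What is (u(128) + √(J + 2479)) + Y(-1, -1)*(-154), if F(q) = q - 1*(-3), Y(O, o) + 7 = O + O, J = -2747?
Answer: 11226 + 2*I*√67 ≈ 11226.0 + 16.371*I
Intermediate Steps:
Y(O, o) = -7 + 2*O (Y(O, o) = -7 + (O + O) = -7 + 2*O)
F(q) = 3 + q (F(q) = q + 3 = 3 + q)
u(I) = (-48 + I)*(-5 + I) (u(I) = (-48 + I)*(I + (3 - 8)) = (-48 + I)*(I - 5) = (-48 + I)*(-5 + I))
(u(128) + √(J + 2479)) + Y(-1, -1)*(-154) = ((240 + 128² - 53*128) + √(-2747 + 2479)) + (-7 + 2*(-1))*(-154) = ((240 + 16384 - 6784) + √(-268)) + (-7 - 2)*(-154) = (9840 + 2*I*√67) - 9*(-154) = (9840 + 2*I*√67) + 1386 = 11226 + 2*I*√67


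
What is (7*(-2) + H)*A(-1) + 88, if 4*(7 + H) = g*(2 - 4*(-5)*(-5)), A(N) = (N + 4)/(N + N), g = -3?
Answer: 37/4 ≈ 9.2500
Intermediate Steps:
A(N) = (4 + N)/(2*N) (A(N) = (4 + N)/((2*N)) = (4 + N)*(1/(2*N)) = (4 + N)/(2*N))
H = 133/2 (H = -7 + (-3*(2 - 4*(-5)*(-5)))/4 = -7 + (-3*(2 + 20*(-5)))/4 = -7 + (-3*(2 - 100))/4 = -7 + (-3*(-98))/4 = -7 + (1/4)*294 = -7 + 147/2 = 133/2 ≈ 66.500)
(7*(-2) + H)*A(-1) + 88 = (7*(-2) + 133/2)*((1/2)*(4 - 1)/(-1)) + 88 = (-14 + 133/2)*((1/2)*(-1)*3) + 88 = (105/2)*(-3/2) + 88 = -315/4 + 88 = 37/4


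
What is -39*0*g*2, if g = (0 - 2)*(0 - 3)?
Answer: 0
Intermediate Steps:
g = 6 (g = -2*(-3) = 6)
-39*0*g*2 = -39*0*6*2 = -0*2 = -39*0 = 0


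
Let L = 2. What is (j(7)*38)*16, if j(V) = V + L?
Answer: 5472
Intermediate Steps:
j(V) = 2 + V (j(V) = V + 2 = 2 + V)
(j(7)*38)*16 = ((2 + 7)*38)*16 = (9*38)*16 = 342*16 = 5472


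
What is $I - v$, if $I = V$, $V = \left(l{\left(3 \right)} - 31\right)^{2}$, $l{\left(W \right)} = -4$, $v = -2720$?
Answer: $3945$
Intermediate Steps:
$V = 1225$ ($V = \left(-4 - 31\right)^{2} = \left(-35\right)^{2} = 1225$)
$I = 1225$
$I - v = 1225 - -2720 = 1225 + 2720 = 3945$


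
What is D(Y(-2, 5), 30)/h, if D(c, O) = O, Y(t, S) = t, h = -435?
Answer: -2/29 ≈ -0.068966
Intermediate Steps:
D(Y(-2, 5), 30)/h = 30/(-435) = 30*(-1/435) = -2/29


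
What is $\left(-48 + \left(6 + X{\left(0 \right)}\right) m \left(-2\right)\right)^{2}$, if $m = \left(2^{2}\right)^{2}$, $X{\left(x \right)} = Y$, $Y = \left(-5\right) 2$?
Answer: $6400$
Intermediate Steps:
$Y = -10$
$X{\left(x \right)} = -10$
$m = 16$ ($m = 4^{2} = 16$)
$\left(-48 + \left(6 + X{\left(0 \right)}\right) m \left(-2\right)\right)^{2} = \left(-48 + \left(6 - 10\right) 16 \left(-2\right)\right)^{2} = \left(-48 + \left(-4\right) 16 \left(-2\right)\right)^{2} = \left(-48 - -128\right)^{2} = \left(-48 + 128\right)^{2} = 80^{2} = 6400$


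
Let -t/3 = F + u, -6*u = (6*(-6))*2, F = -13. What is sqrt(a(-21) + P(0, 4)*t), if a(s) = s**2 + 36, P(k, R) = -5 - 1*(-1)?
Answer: sqrt(465) ≈ 21.564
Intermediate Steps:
P(k, R) = -4 (P(k, R) = -5 + 1 = -4)
u = 12 (u = -6*(-6)*2/6 = -(-6)*2 = -1/6*(-72) = 12)
a(s) = 36 + s**2
t = 3 (t = -3*(-13 + 12) = -3*(-1) = 3)
sqrt(a(-21) + P(0, 4)*t) = sqrt((36 + (-21)**2) - 4*3) = sqrt((36 + 441) - 12) = sqrt(477 - 12) = sqrt(465)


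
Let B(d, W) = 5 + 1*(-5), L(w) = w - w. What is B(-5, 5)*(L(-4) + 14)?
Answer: 0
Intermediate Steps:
L(w) = 0
B(d, W) = 0 (B(d, W) = 5 - 5 = 0)
B(-5, 5)*(L(-4) + 14) = 0*(0 + 14) = 0*14 = 0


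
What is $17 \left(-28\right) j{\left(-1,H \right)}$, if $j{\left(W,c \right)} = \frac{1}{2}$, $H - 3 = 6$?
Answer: $-238$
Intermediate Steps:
$H = 9$ ($H = 3 + 6 = 9$)
$j{\left(W,c \right)} = \frac{1}{2}$
$17 \left(-28\right) j{\left(-1,H \right)} = 17 \left(-28\right) \frac{1}{2} = \left(-476\right) \frac{1}{2} = -238$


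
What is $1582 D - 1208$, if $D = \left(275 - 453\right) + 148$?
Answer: $-48668$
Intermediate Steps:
$D = -30$ ($D = -178 + 148 = -30$)
$1582 D - 1208 = 1582 \left(-30\right) - 1208 = -47460 - 1208 = -48668$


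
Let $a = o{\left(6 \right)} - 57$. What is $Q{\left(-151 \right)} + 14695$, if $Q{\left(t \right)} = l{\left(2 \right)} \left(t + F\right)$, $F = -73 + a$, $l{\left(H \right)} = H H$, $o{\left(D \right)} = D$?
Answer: $13595$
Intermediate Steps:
$l{\left(H \right)} = H^{2}$
$a = -51$ ($a = 6 - 57 = -51$)
$F = -124$ ($F = -73 - 51 = -124$)
$Q{\left(t \right)} = -496 + 4 t$ ($Q{\left(t \right)} = 2^{2} \left(t - 124\right) = 4 \left(-124 + t\right) = -496 + 4 t$)
$Q{\left(-151 \right)} + 14695 = \left(-496 + 4 \left(-151\right)\right) + 14695 = \left(-496 - 604\right) + 14695 = -1100 + 14695 = 13595$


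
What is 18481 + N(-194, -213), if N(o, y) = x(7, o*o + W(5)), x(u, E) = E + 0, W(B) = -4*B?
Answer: 56097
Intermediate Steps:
x(u, E) = E
N(o, y) = -20 + o² (N(o, y) = o*o - 4*5 = o² - 20 = -20 + o²)
18481 + N(-194, -213) = 18481 + (-20 + (-194)²) = 18481 + (-20 + 37636) = 18481 + 37616 = 56097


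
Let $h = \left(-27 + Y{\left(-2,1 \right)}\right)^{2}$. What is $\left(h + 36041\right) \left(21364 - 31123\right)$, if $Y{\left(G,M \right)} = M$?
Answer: $-358321203$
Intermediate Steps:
$h = 676$ ($h = \left(-27 + 1\right)^{2} = \left(-26\right)^{2} = 676$)
$\left(h + 36041\right) \left(21364 - 31123\right) = \left(676 + 36041\right) \left(21364 - 31123\right) = 36717 \left(-9759\right) = -358321203$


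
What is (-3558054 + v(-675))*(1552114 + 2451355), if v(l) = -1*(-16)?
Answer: -14244494833822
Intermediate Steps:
v(l) = 16
(-3558054 + v(-675))*(1552114 + 2451355) = (-3558054 + 16)*(1552114 + 2451355) = -3558038*4003469 = -14244494833822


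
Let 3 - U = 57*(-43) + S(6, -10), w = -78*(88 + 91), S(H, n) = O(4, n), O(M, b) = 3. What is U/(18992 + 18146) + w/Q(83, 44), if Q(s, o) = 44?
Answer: -64801614/204259 ≈ -317.25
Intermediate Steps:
S(H, n) = 3
w = -13962 (w = -78*179 = -13962)
U = 2451 (U = 3 - (57*(-43) + 3) = 3 - (-2451 + 3) = 3 - 1*(-2448) = 3 + 2448 = 2451)
U/(18992 + 18146) + w/Q(83, 44) = 2451/(18992 + 18146) - 13962/44 = 2451/37138 - 13962*1/44 = 2451*(1/37138) - 6981/22 = 2451/37138 - 6981/22 = -64801614/204259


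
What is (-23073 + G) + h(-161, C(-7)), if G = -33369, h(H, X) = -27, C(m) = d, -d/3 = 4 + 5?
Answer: -56469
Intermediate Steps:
d = -27 (d = -3*(4 + 5) = -3*9 = -27)
C(m) = -27
(-23073 + G) + h(-161, C(-7)) = (-23073 - 33369) - 27 = -56442 - 27 = -56469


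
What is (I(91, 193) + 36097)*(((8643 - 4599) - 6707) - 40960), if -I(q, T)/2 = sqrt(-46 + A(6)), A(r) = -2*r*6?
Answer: -1574659431 + 87246*I*sqrt(118) ≈ -1.5747e+9 + 9.4773e+5*I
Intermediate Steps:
A(r) = -12*r
I(q, T) = -2*I*sqrt(118) (I(q, T) = -2*sqrt(-46 - 12*6) = -2*sqrt(-46 - 72) = -2*I*sqrt(118))
(I(91, 193) + 36097)*(((8643 - 4599) - 6707) - 40960) = (-2*I*sqrt(118) + 36097)*(((8643 - 4599) - 6707) - 40960) = (36097 - 2*I*sqrt(118))*((4044 - 6707) - 40960) = (36097 - 2*I*sqrt(118))*(-2663 - 40960) = (36097 - 2*I*sqrt(118))*(-43623) = -1574659431 + 87246*I*sqrt(118)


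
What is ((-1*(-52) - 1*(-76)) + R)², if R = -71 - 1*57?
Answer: 0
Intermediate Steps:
R = -128 (R = -71 - 57 = -128)
((-1*(-52) - 1*(-76)) + R)² = ((-1*(-52) - 1*(-76)) - 128)² = ((52 + 76) - 128)² = (128 - 128)² = 0² = 0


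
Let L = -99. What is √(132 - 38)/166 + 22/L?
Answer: -2/9 + √94/166 ≈ -0.16382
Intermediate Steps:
√(132 - 38)/166 + 22/L = √(132 - 38)/166 + 22/(-99) = √94*(1/166) + 22*(-1/99) = √94/166 - 2/9 = -2/9 + √94/166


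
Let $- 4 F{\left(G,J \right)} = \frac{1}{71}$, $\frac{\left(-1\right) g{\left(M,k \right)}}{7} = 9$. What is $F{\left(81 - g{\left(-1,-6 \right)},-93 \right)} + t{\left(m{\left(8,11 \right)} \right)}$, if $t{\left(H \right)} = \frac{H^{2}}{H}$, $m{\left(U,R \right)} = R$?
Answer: $\frac{3123}{284} \approx 10.996$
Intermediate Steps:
$g{\left(M,k \right)} = -63$ ($g{\left(M,k \right)} = \left(-7\right) 9 = -63$)
$t{\left(H \right)} = H$
$F{\left(G,J \right)} = - \frac{1}{284}$ ($F{\left(G,J \right)} = - \frac{1}{4 \cdot 71} = \left(- \frac{1}{4}\right) \frac{1}{71} = - \frac{1}{284}$)
$F{\left(81 - g{\left(-1,-6 \right)},-93 \right)} + t{\left(m{\left(8,11 \right)} \right)} = - \frac{1}{284} + 11 = \frac{3123}{284}$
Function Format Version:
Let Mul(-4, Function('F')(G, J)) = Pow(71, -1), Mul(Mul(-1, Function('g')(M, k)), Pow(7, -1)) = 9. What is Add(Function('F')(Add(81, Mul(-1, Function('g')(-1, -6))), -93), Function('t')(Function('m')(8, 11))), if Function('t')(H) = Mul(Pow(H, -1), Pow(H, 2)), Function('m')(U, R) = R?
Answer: Rational(3123, 284) ≈ 10.996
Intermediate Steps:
Function('g')(M, k) = -63 (Function('g')(M, k) = Mul(-7, 9) = -63)
Function('t')(H) = H
Function('F')(G, J) = Rational(-1, 284) (Function('F')(G, J) = Mul(Rational(-1, 4), Pow(71, -1)) = Mul(Rational(-1, 4), Rational(1, 71)) = Rational(-1, 284))
Add(Function('F')(Add(81, Mul(-1, Function('g')(-1, -6))), -93), Function('t')(Function('m')(8, 11))) = Add(Rational(-1, 284), 11) = Rational(3123, 284)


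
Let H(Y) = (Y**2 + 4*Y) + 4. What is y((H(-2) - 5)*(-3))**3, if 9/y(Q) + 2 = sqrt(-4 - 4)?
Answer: 135/8 - 27*I*sqrt(2)/8 ≈ 16.875 - 4.773*I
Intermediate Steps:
H(Y) = 4 + Y**2 + 4*Y
y(Q) = 9/(-2 + 2*I*sqrt(2)) (y(Q) = 9/(-2 + sqrt(-4 - 4)) = 9/(-2 + sqrt(-8)) = 9/(-2 + 2*I*sqrt(2)))
y((H(-2) - 5)*(-3))**3 = (-3/2 - 3*I*sqrt(2)/2)**3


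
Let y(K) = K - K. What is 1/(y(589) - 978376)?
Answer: -1/978376 ≈ -1.0221e-6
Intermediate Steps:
y(K) = 0
1/(y(589) - 978376) = 1/(0 - 978376) = 1/(-978376) = -1/978376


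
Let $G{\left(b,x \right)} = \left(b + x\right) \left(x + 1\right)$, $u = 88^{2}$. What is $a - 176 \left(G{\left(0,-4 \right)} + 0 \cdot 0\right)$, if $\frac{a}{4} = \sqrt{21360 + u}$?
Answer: $-2112 + 16 \sqrt{1819} \approx -1429.6$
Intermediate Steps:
$u = 7744$
$G{\left(b,x \right)} = \left(1 + x\right) \left(b + x\right)$ ($G{\left(b,x \right)} = \left(b + x\right) \left(1 + x\right) = \left(1 + x\right) \left(b + x\right)$)
$a = 16 \sqrt{1819}$ ($a = 4 \sqrt{21360 + 7744} = 4 \sqrt{29104} = 4 \cdot 4 \sqrt{1819} = 16 \sqrt{1819} \approx 682.4$)
$a - 176 \left(G{\left(0,-4 \right)} + 0 \cdot 0\right) = 16 \sqrt{1819} - 176 \left(\left(0 - 4 + \left(-4\right)^{2} + 0 \left(-4\right)\right) + 0 \cdot 0\right) = 16 \sqrt{1819} - 176 \left(\left(0 - 4 + 16 + 0\right) + 0\right) = 16 \sqrt{1819} - 176 \left(12 + 0\right) = 16 \sqrt{1819} - 176 \cdot 12 = 16 \sqrt{1819} - 2112 = -2112 + 16 \sqrt{1819}$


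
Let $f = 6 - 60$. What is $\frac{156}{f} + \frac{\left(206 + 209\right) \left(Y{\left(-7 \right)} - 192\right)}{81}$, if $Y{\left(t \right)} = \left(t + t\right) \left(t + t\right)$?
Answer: $\frac{1426}{81} \approx 17.605$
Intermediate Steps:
$f = -54$ ($f = 6 - 60 = -54$)
$Y{\left(t \right)} = 4 t^{2}$ ($Y{\left(t \right)} = 2 t 2 t = 4 t^{2}$)
$\frac{156}{f} + \frac{\left(206 + 209\right) \left(Y{\left(-7 \right)} - 192\right)}{81} = \frac{156}{-54} + \frac{\left(206 + 209\right) \left(4 \left(-7\right)^{2} - 192\right)}{81} = 156 \left(- \frac{1}{54}\right) + 415 \left(4 \cdot 49 - 192\right) \frac{1}{81} = - \frac{26}{9} + 415 \left(196 - 192\right) \frac{1}{81} = - \frac{26}{9} + 415 \cdot 4 \cdot \frac{1}{81} = - \frac{26}{9} + 1660 \cdot \frac{1}{81} = - \frac{26}{9} + \frac{1660}{81} = \frac{1426}{81}$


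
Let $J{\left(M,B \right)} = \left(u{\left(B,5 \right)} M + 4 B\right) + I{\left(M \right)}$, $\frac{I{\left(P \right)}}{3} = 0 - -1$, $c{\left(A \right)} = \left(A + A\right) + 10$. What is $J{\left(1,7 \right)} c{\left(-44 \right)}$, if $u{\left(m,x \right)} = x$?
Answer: $-2808$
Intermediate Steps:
$c{\left(A \right)} = 10 + 2 A$ ($c{\left(A \right)} = 2 A + 10 = 10 + 2 A$)
$I{\left(P \right)} = 3$ ($I{\left(P \right)} = 3 \left(0 - -1\right) = 3 \left(0 + 1\right) = 3 \cdot 1 = 3$)
$J{\left(M,B \right)} = 3 + 4 B + 5 M$ ($J{\left(M,B \right)} = \left(5 M + 4 B\right) + 3 = \left(4 B + 5 M\right) + 3 = 3 + 4 B + 5 M$)
$J{\left(1,7 \right)} c{\left(-44 \right)} = \left(3 + 4 \cdot 7 + 5 \cdot 1\right) \left(10 + 2 \left(-44\right)\right) = \left(3 + 28 + 5\right) \left(10 - 88\right) = 36 \left(-78\right) = -2808$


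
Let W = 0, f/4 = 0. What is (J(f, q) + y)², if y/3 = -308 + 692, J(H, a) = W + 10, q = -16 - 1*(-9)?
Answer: 1350244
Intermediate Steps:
f = 0 (f = 4*0 = 0)
q = -7 (q = -16 + 9 = -7)
J(H, a) = 10 (J(H, a) = 0 + 10 = 10)
y = 1152 (y = 3*(-308 + 692) = 3*384 = 1152)
(J(f, q) + y)² = (10 + 1152)² = 1162² = 1350244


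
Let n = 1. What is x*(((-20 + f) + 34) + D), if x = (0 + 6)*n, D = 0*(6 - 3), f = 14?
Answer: 168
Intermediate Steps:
D = 0 (D = 0*3 = 0)
x = 6 (x = (0 + 6)*1 = 6*1 = 6)
x*(((-20 + f) + 34) + D) = 6*(((-20 + 14) + 34) + 0) = 6*((-6 + 34) + 0) = 6*(28 + 0) = 6*28 = 168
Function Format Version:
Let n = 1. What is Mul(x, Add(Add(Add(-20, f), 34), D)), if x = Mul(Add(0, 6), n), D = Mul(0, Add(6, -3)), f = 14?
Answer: 168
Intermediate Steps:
D = 0 (D = Mul(0, 3) = 0)
x = 6 (x = Mul(Add(0, 6), 1) = Mul(6, 1) = 6)
Mul(x, Add(Add(Add(-20, f), 34), D)) = Mul(6, Add(Add(Add(-20, 14), 34), 0)) = Mul(6, Add(Add(-6, 34), 0)) = Mul(6, Add(28, 0)) = Mul(6, 28) = 168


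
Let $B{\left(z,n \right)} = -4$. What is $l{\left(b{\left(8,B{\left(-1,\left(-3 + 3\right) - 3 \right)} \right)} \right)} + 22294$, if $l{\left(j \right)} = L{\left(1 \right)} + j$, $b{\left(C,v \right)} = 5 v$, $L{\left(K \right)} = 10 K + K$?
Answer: $22285$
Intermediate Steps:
$L{\left(K \right)} = 11 K$
$l{\left(j \right)} = 11 + j$ ($l{\left(j \right)} = 11 \cdot 1 + j = 11 + j$)
$l{\left(b{\left(8,B{\left(-1,\left(-3 + 3\right) - 3 \right)} \right)} \right)} + 22294 = \left(11 + 5 \left(-4\right)\right) + 22294 = \left(11 - 20\right) + 22294 = -9 + 22294 = 22285$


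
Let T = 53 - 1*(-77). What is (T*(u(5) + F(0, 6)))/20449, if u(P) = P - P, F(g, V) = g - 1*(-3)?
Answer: 30/1573 ≈ 0.019072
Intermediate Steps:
F(g, V) = 3 + g (F(g, V) = g + 3 = 3 + g)
u(P) = 0
T = 130 (T = 53 + 77 = 130)
(T*(u(5) + F(0, 6)))/20449 = (130*(0 + (3 + 0)))/20449 = (130*(0 + 3))*(1/20449) = (130*3)*(1/20449) = 390*(1/20449) = 30/1573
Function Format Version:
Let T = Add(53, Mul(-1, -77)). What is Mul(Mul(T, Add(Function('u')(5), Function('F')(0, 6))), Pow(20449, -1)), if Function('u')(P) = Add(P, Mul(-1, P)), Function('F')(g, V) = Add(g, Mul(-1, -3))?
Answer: Rational(30, 1573) ≈ 0.019072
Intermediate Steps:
Function('F')(g, V) = Add(3, g) (Function('F')(g, V) = Add(g, 3) = Add(3, g))
Function('u')(P) = 0
T = 130 (T = Add(53, 77) = 130)
Mul(Mul(T, Add(Function('u')(5), Function('F')(0, 6))), Pow(20449, -1)) = Mul(Mul(130, Add(0, Add(3, 0))), Pow(20449, -1)) = Mul(Mul(130, Add(0, 3)), Rational(1, 20449)) = Mul(Mul(130, 3), Rational(1, 20449)) = Mul(390, Rational(1, 20449)) = Rational(30, 1573)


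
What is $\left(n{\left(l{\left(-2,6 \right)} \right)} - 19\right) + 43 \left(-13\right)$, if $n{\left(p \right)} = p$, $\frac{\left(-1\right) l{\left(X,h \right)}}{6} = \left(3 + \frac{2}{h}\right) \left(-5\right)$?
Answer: $-478$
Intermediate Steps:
$l{\left(X,h \right)} = 90 + \frac{60}{h}$ ($l{\left(X,h \right)} = - 6 \left(3 + \frac{2}{h}\right) \left(-5\right) = - 6 \left(-15 - \frac{10}{h}\right) = 90 + \frac{60}{h}$)
$\left(n{\left(l{\left(-2,6 \right)} \right)} - 19\right) + 43 \left(-13\right) = \left(\left(90 + \frac{60}{6}\right) - 19\right) + 43 \left(-13\right) = \left(\left(90 + 60 \cdot \frac{1}{6}\right) - 19\right) - 559 = \left(\left(90 + 10\right) - 19\right) - 559 = \left(100 - 19\right) - 559 = 81 - 559 = -478$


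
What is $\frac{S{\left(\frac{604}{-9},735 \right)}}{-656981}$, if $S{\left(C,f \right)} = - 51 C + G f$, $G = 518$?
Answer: $- \frac{1152458}{1970943} \approx -0.58472$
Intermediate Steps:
$S{\left(C,f \right)} = - 51 C + 518 f$
$\frac{S{\left(\frac{604}{-9},735 \right)}}{-656981} = \frac{- 51 \frac{604}{-9} + 518 \cdot 735}{-656981} = \left(- 51 \cdot 604 \left(- \frac{1}{9}\right) + 380730\right) \left(- \frac{1}{656981}\right) = \left(\left(-51\right) \left(- \frac{604}{9}\right) + 380730\right) \left(- \frac{1}{656981}\right) = \left(\frac{10268}{3} + 380730\right) \left(- \frac{1}{656981}\right) = \frac{1152458}{3} \left(- \frac{1}{656981}\right) = - \frac{1152458}{1970943}$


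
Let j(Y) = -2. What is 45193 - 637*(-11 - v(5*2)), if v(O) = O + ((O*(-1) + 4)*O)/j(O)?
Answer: 77680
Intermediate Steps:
v(O) = O - O*(4 - O)/2 (v(O) = O + ((O*(-1) + 4)*O)/(-2) = O + ((-O + 4)*O)*(-½) = O + ((4 - O)*O)*(-½) = O + (O*(4 - O))*(-½) = O - O*(4 - O)/2)
45193 - 637*(-11 - v(5*2)) = 45193 - 637*(-11 - 5*2*(-2 + 5*2)/2) = 45193 - 637*(-11 - 10*(-2 + 10)/2) = 45193 - 637*(-11 - 10*8/2) = 45193 - 637*(-11 - 1*40) = 45193 - 637*(-11 - 40) = 45193 - 637*(-51) = 45193 + 32487 = 77680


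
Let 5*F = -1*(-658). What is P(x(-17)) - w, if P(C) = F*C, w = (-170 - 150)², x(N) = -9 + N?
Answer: -529108/5 ≈ -1.0582e+5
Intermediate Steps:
w = 102400 (w = (-320)² = 102400)
F = 658/5 (F = (-1*(-658))/5 = (⅕)*658 = 658/5 ≈ 131.60)
P(C) = 658*C/5
P(x(-17)) - w = 658*(-9 - 17)/5 - 1*102400 = (658/5)*(-26) - 102400 = -17108/5 - 102400 = -529108/5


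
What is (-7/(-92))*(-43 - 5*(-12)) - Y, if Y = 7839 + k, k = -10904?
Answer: 282099/92 ≈ 3066.3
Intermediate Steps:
Y = -3065 (Y = 7839 - 10904 = -3065)
(-7/(-92))*(-43 - 5*(-12)) - Y = (-7/(-92))*(-43 - 5*(-12)) - 1*(-3065) = (-7*(-1/92))*(-43 + 60) + 3065 = (7/92)*17 + 3065 = 119/92 + 3065 = 282099/92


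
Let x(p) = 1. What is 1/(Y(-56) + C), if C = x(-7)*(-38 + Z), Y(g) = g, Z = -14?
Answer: -1/108 ≈ -0.0092593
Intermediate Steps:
C = -52 (C = 1*(-38 - 14) = 1*(-52) = -52)
1/(Y(-56) + C) = 1/(-56 - 52) = 1/(-108) = -1/108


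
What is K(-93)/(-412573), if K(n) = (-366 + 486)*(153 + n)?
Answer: -7200/412573 ≈ -0.017451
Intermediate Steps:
K(n) = 18360 + 120*n (K(n) = 120*(153 + n) = 18360 + 120*n)
K(-93)/(-412573) = (18360 + 120*(-93))/(-412573) = (18360 - 11160)*(-1/412573) = 7200*(-1/412573) = -7200/412573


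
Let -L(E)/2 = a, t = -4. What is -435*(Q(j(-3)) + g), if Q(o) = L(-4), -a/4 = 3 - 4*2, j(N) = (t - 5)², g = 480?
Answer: -191400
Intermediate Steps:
j(N) = 81 (j(N) = (-4 - 5)² = (-9)² = 81)
a = 20 (a = -4*(3 - 4*2) = -4*(3 - 8) = -4*(-5) = 20)
L(E) = -40 (L(E) = -2*20 = -40)
Q(o) = -40
-435*(Q(j(-3)) + g) = -435*(-40 + 480) = -435*440 = -191400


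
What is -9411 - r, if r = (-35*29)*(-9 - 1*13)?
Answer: -31741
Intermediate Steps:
r = 22330 (r = -1015*(-9 - 13) = -1015*(-22) = 22330)
-9411 - r = -9411 - 1*22330 = -9411 - 22330 = -31741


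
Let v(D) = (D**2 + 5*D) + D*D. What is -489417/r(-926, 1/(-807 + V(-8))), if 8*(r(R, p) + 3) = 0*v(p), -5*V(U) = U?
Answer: 163139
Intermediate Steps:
V(U) = -U/5
v(D) = 2*D**2 + 5*D (v(D) = (D**2 + 5*D) + D**2 = 2*D**2 + 5*D)
r(R, p) = -3 (r(R, p) = -3 + (0*(p*(5 + 2*p)))/8 = -3 + (1/8)*0 = -3 + 0 = -3)
-489417/r(-926, 1/(-807 + V(-8))) = -489417/(-3) = -489417*(-1/3) = 163139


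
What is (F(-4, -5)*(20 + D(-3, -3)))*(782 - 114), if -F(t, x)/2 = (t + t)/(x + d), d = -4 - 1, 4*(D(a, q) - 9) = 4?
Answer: -32064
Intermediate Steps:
D(a, q) = 10 (D(a, q) = 9 + (¼)*4 = 9 + 1 = 10)
d = -5
F(t, x) = -4*t/(-5 + x) (F(t, x) = -2*(t + t)/(x - 5) = -2*2*t/(-5 + x) = -4*t/(-5 + x))
(F(-4, -5)*(20 + D(-3, -3)))*(782 - 114) = ((-4*(-4)/(-5 - 5))*(20 + 10))*(782 - 114) = (-4*(-4)/(-10)*30)*668 = (-4*(-4)*(-⅒)*30)*668 = -8/5*30*668 = -48*668 = -32064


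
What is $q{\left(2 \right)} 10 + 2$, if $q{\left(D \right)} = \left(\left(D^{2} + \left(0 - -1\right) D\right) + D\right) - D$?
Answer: $62$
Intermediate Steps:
$q{\left(D \right)} = D + D^{2}$ ($q{\left(D \right)} = \left(\left(D^{2} + \left(0 + 1\right) D\right) + D\right) - D = \left(\left(D^{2} + 1 D\right) + D\right) - D = \left(\left(D^{2} + D\right) + D\right) - D = \left(\left(D + D^{2}\right) + D\right) - D = \left(D^{2} + 2 D\right) - D = D + D^{2}$)
$q{\left(2 \right)} 10 + 2 = 2 \left(1 + 2\right) 10 + 2 = 2 \cdot 3 \cdot 10 + 2 = 6 \cdot 10 + 2 = 60 + 2 = 62$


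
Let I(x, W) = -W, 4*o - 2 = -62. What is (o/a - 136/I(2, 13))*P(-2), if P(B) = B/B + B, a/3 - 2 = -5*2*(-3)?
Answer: -4287/416 ≈ -10.305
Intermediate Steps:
o = -15 (o = ½ + (¼)*(-62) = ½ - 31/2 = -15)
a = 96 (a = 6 + 3*(-5*2*(-3)) = 6 + 3*(-10*(-3)) = 6 + 3*30 = 6 + 90 = 96)
P(B) = 1 + B
(o/a - 136/I(2, 13))*P(-2) = (-15/96 - 136/((-1*13)))*(1 - 2) = (-15*1/96 - 136/(-13))*(-1) = (-5/32 - 136*(-1/13))*(-1) = (-5/32 + 136/13)*(-1) = (4287/416)*(-1) = -4287/416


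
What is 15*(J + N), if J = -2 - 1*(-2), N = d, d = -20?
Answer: -300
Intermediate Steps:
N = -20
J = 0 (J = -2 + 2 = 0)
15*(J + N) = 15*(0 - 20) = 15*(-20) = -300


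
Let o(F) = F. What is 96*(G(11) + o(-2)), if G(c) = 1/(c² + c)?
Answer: -2104/11 ≈ -191.27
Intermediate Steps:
G(c) = 1/(c + c²)
96*(G(11) + o(-2)) = 96*(1/(11*(1 + 11)) - 2) = 96*((1/11)/12 - 2) = 96*((1/11)*(1/12) - 2) = 96*(1/132 - 2) = 96*(-263/132) = -2104/11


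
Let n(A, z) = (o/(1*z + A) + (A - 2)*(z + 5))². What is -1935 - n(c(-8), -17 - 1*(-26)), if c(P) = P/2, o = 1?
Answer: -223936/25 ≈ -8957.4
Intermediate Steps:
c(P) = P/2 (c(P) = P*(½) = P/2)
n(A, z) = (1/(A + z) + (-2 + A)*(5 + z))² (n(A, z) = (1/(1*z + A) + (A - 2)*(z + 5))² = (1/(z + A) + (-2 + A)*(5 + z))² = (1/(A + z) + (-2 + A)*(5 + z))²)
-1935 - n(c(-8), -17 - 1*(-26)) = -1935 - (1 - 5*(-8) - 10*(-17 - 1*(-26)) - 2*(-17 - 1*(-26))² + 5*((½)*(-8))² + ((½)*(-8))*(-17 - 1*(-26))² + (-17 - 1*(-26))*((½)*(-8))² + 3*((½)*(-8))*(-17 - 1*(-26)))²/((½)*(-8) + (-17 - 1*(-26)))² = -1935 - (1 - 10*(-4) - 10*(-17 + 26) - 2*(-17 + 26)² + 5*(-4)² - 4*(-17 + 26)² + (-17 + 26)*(-4)² + 3*(-4)*(-17 + 26))²/(-4 + (-17 + 26))² = -1935 - (1 + 40 - 10*9 - 2*9² + 5*16 - 4*9² + 9*16 + 3*(-4)*9)²/(-4 + 9)² = -1935 - (1 + 40 - 90 - 2*81 + 80 - 4*81 + 144 - 108)²/5² = -1935 - (1 + 40 - 90 - 162 + 80 - 324 + 144 - 108)²/25 = -1935 - (-419)²/25 = -1935 - 175561/25 = -223936/25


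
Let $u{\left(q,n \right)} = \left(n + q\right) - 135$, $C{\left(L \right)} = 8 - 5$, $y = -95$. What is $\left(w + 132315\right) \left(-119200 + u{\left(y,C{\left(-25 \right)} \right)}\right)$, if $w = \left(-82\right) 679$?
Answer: $-9152526999$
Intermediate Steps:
$C{\left(L \right)} = 3$ ($C{\left(L \right)} = 8 - 5 = 3$)
$u{\left(q,n \right)} = -135 + n + q$
$w = -55678$
$\left(w + 132315\right) \left(-119200 + u{\left(y,C{\left(-25 \right)} \right)}\right) = \left(-55678 + 132315\right) \left(-119200 - 227\right) = 76637 \left(-119200 - 227\right) = 76637 \left(-119427\right) = -9152526999$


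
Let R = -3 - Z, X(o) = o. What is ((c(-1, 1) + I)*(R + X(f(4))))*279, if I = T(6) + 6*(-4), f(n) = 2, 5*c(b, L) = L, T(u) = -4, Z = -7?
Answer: -232686/5 ≈ -46537.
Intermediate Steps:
c(b, L) = L/5
I = -28 (I = -4 + 6*(-4) = -4 - 24 = -28)
R = 4 (R = -3 - 1*(-7) = -3 + 7 = 4)
((c(-1, 1) + I)*(R + X(f(4))))*279 = (((⅕)*1 - 28)*(4 + 2))*279 = ((⅕ - 28)*6)*279 = -139/5*6*279 = -834/5*279 = -232686/5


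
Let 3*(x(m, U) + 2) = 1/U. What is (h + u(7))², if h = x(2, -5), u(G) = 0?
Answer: 961/225 ≈ 4.2711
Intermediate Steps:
x(m, U) = -2 + 1/(3*U)
h = -31/15 (h = -2 + (⅓)/(-5) = -2 + (⅓)*(-⅕) = -2 - 1/15 = -31/15 ≈ -2.0667)
(h + u(7))² = (-31/15 + 0)² = (-31/15)² = 961/225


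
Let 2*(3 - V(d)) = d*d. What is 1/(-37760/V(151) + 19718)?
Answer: 4559/89909466 ≈ 5.0707e-5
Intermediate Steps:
V(d) = 3 - d**2/2 (V(d) = 3 - d*d/2 = 3 - d**2/2)
1/(-37760/V(151) + 19718) = 1/(-37760/(3 - 1/2*151**2) + 19718) = 1/(-37760/(3 - 1/2*22801) + 19718) = 1/(-37760/(3 - 22801/2) + 19718) = 1/(-37760/(-22795/2) + 19718) = 1/(-37760*(-2/22795) + 19718) = 1/(15104/4559 + 19718) = 1/(89909466/4559) = 4559/89909466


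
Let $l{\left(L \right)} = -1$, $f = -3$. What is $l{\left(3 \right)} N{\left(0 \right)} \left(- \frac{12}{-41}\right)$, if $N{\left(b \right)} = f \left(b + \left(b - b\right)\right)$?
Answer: $0$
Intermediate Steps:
$N{\left(b \right)} = - 3 b$ ($N{\left(b \right)} = - 3 \left(b + \left(b - b\right)\right) = - 3 \left(b + 0\right) = - 3 b$)
$l{\left(3 \right)} N{\left(0 \right)} \left(- \frac{12}{-41}\right) = - \left(-3\right) 0 \left(- \frac{12}{-41}\right) = \left(-1\right) 0 \left(\left(-12\right) \left(- \frac{1}{41}\right)\right) = 0 \cdot \frac{12}{41} = 0$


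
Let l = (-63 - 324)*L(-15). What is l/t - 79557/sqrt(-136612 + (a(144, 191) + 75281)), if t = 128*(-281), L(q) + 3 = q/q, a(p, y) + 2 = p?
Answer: -387/17984 + 79557*I*sqrt(61189)/61189 ≈ -0.021519 + 321.62*I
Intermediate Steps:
a(p, y) = -2 + p
L(q) = -2 (L(q) = -3 + q/q = -3 + 1 = -2)
t = -35968
l = 774 (l = (-63 - 324)*(-2) = -387*(-2) = 774)
l/t - 79557/sqrt(-136612 + (a(144, 191) + 75281)) = 774/(-35968) - 79557/sqrt(-136612 + ((-2 + 144) + 75281)) = 774*(-1/35968) - 79557/sqrt(-136612 + (142 + 75281)) = -387/17984 - 79557/sqrt(-136612 + 75423) = -387/17984 - 79557*(-I*sqrt(61189)/61189) = -387/17984 - (-79557)*I*sqrt(61189)/61189 = -387/17984 + 79557*I*sqrt(61189)/61189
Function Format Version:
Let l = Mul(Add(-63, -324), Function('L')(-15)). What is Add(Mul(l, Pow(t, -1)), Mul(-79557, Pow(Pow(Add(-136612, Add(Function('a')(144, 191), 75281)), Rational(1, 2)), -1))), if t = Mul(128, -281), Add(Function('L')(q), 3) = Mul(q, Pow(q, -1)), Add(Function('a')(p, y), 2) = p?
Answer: Add(Rational(-387, 17984), Mul(Rational(79557, 61189), I, Pow(61189, Rational(1, 2)))) ≈ Add(-0.021519, Mul(321.62, I))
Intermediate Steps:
Function('a')(p, y) = Add(-2, p)
Function('L')(q) = -2 (Function('L')(q) = Add(-3, Mul(q, Pow(q, -1))) = Add(-3, 1) = -2)
t = -35968
l = 774 (l = Mul(Add(-63, -324), -2) = Mul(-387, -2) = 774)
Add(Mul(l, Pow(t, -1)), Mul(-79557, Pow(Pow(Add(-136612, Add(Function('a')(144, 191), 75281)), Rational(1, 2)), -1))) = Add(Mul(774, Pow(-35968, -1)), Mul(-79557, Pow(Pow(Add(-136612, Add(Add(-2, 144), 75281)), Rational(1, 2)), -1))) = Add(Mul(774, Rational(-1, 35968)), Mul(-79557, Pow(Pow(Add(-136612, Add(142, 75281)), Rational(1, 2)), -1))) = Add(Rational(-387, 17984), Mul(-79557, Pow(Pow(Add(-136612, 75423), Rational(1, 2)), -1))) = Add(Rational(-387, 17984), Mul(-79557, Pow(Pow(-61189, Rational(1, 2)), -1))) = Add(Rational(-387, 17984), Mul(-79557, Pow(Mul(I, Pow(61189, Rational(1, 2))), -1))) = Add(Rational(-387, 17984), Mul(-79557, Mul(Rational(-1, 61189), I, Pow(61189, Rational(1, 2))))) = Add(Rational(-387, 17984), Mul(Rational(79557, 61189), I, Pow(61189, Rational(1, 2))))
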